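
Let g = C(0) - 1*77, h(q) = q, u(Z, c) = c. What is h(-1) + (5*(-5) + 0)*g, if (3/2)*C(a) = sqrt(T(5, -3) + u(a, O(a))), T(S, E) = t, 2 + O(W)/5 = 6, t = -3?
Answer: 1924 - 50*sqrt(17)/3 ≈ 1855.3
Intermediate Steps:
O(W) = 20 (O(W) = -10 + 5*6 = -10 + 30 = 20)
T(S, E) = -3
C(a) = 2*sqrt(17)/3 (C(a) = 2*sqrt(-3 + 20)/3 = 2*sqrt(17)/3)
g = -77 + 2*sqrt(17)/3 (g = 2*sqrt(17)/3 - 1*77 = 2*sqrt(17)/3 - 77 = -77 + 2*sqrt(17)/3 ≈ -74.251)
h(-1) + (5*(-5) + 0)*g = -1 + (5*(-5) + 0)*(-77 + 2*sqrt(17)/3) = -1 + (-25 + 0)*(-77 + 2*sqrt(17)/3) = -1 - 25*(-77 + 2*sqrt(17)/3) = -1 + (1925 - 50*sqrt(17)/3) = 1924 - 50*sqrt(17)/3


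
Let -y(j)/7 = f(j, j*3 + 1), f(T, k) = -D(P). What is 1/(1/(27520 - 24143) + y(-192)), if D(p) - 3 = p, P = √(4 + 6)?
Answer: -119745043/279330243 + 79828903*√10/558660486 ≈ 0.023182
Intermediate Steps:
P = √10 ≈ 3.1623
D(p) = 3 + p
f(T, k) = -3 - √10 (f(T, k) = -(3 + √10) = -3 - √10)
y(j) = 21 + 7*√10 (y(j) = -7*(-3 - √10) = 21 + 7*√10)
1/(1/(27520 - 24143) + y(-192)) = 1/(1/(27520 - 24143) + (21 + 7*√10)) = 1/(1/3377 + (21 + 7*√10)) = 1/(70918/3377 + 7*√10)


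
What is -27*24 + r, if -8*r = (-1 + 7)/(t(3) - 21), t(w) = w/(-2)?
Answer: -19439/30 ≈ -647.97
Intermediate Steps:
t(w) = -w/2 (t(w) = w*(-½) = -w/2)
r = 1/30 (r = -(-1 + 7)/(8*(-½*3 - 21)) = -3/(4*(-3/2 - 21)) = -3/(4*(-45/2)) = -3*(-2)/(4*45) = -⅛*(-4/15) = 1/30 ≈ 0.033333)
-27*24 + r = -27*24 + 1/30 = -648 + 1/30 = -19439/30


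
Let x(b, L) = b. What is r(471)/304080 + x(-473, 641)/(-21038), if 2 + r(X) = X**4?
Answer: 73953733500103/456945360 ≈ 1.6184e+5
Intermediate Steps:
r(X) = -2 + X**4
r(471)/304080 + x(-473, 641)/(-21038) = (-2 + 471**4)/304080 - 473/(-21038) = (-2 + 49213429281)*(1/304080) - 473*(-1/21038) = 49213429279*(1/304080) + 473/21038 = 7030489897/43440 + 473/21038 = 73953733500103/456945360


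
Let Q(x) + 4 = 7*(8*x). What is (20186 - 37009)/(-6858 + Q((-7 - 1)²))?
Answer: 16823/3278 ≈ 5.1321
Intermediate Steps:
Q(x) = -4 + 56*x (Q(x) = -4 + 7*(8*x) = -4 + 56*x)
(20186 - 37009)/(-6858 + Q((-7 - 1)²)) = (20186 - 37009)/(-6858 + (-4 + 56*(-7 - 1)²)) = -16823/(-6858 + (-4 + 56*(-8)²)) = -16823/(-6858 + (-4 + 56*64)) = -16823/(-6858 + (-4 + 3584)) = -16823/(-6858 + 3580) = -16823/(-3278) = -16823*(-1/3278) = 16823/3278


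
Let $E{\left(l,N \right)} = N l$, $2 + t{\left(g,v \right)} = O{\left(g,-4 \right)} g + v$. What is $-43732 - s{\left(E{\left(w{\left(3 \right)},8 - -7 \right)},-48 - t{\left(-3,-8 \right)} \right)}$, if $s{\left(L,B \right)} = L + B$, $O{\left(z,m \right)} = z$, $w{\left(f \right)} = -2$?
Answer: $-43655$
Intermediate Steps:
$t{\left(g,v \right)} = -2 + v + g^{2}$ ($t{\left(g,v \right)} = -2 + \left(g g + v\right) = -2 + \left(g^{2} + v\right) = -2 + \left(v + g^{2}\right) = -2 + v + g^{2}$)
$s{\left(L,B \right)} = B + L$
$-43732 - s{\left(E{\left(w{\left(3 \right)},8 - -7 \right)},-48 - t{\left(-3,-8 \right)} \right)} = -43732 - \left(\left(-48 - \left(-2 - 8 + \left(-3\right)^{2}\right)\right) + \left(8 - -7\right) \left(-2\right)\right) = -43732 - \left(\left(-48 - \left(-2 - 8 + 9\right)\right) + \left(8 + 7\right) \left(-2\right)\right) = -43732 - \left(\left(-48 - -1\right) + 15 \left(-2\right)\right) = -43732 - \left(\left(-48 + 1\right) - 30\right) = -43732 - \left(-47 - 30\right) = -43732 - -77 = -43732 + 77 = -43655$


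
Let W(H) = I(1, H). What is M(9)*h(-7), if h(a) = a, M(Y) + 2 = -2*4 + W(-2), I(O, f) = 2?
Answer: 56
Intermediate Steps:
W(H) = 2
M(Y) = -8 (M(Y) = -2 + (-2*4 + 2) = -2 + (-8 + 2) = -2 - 6 = -8)
M(9)*h(-7) = -8*(-7) = 56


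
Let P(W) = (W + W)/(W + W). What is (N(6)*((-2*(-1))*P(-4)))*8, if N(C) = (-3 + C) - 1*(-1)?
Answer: 64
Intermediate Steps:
P(W) = 1 (P(W) = (2*W)/((2*W)) = (2*W)*(1/(2*W)) = 1)
N(C) = -2 + C (N(C) = (-3 + C) + 1 = -2 + C)
(N(6)*((-2*(-1))*P(-4)))*8 = ((-2 + 6)*(-2*(-1)*1))*8 = (4*(2*1))*8 = (4*2)*8 = 8*8 = 64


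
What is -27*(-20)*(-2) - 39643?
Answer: -40723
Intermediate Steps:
-27*(-20)*(-2) - 39643 = 540*(-2) - 39643 = -1080 - 39643 = -40723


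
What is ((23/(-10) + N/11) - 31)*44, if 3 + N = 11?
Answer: -7166/5 ≈ -1433.2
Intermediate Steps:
N = 8 (N = -3 + 11 = 8)
((23/(-10) + N/11) - 31)*44 = ((23/(-10) + 8/11) - 31)*44 = ((23*(-1/10) + 8*(1/11)) - 31)*44 = ((-23/10 + 8/11) - 31)*44 = (-173/110 - 31)*44 = -3583/110*44 = -7166/5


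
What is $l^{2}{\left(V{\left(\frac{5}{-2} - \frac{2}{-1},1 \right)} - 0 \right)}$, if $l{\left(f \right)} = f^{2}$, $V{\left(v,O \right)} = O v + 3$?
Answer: $\frac{625}{16} \approx 39.063$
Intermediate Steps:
$V{\left(v,O \right)} = 3 + O v$
$l^{2}{\left(V{\left(\frac{5}{-2} - \frac{2}{-1},1 \right)} - 0 \right)} = \left(\left(\left(3 + 1 \left(\frac{5}{-2} - \frac{2}{-1}\right)\right) - 0\right)^{2}\right)^{2} = \left(\left(\left(3 + 1 \left(5 \left(- \frac{1}{2}\right) - -2\right)\right) + 0\right)^{2}\right)^{2} = \left(\left(\left(3 + 1 \left(- \frac{5}{2} + 2\right)\right) + 0\right)^{2}\right)^{2} = \left(\left(\left(3 + 1 \left(- \frac{1}{2}\right)\right) + 0\right)^{2}\right)^{2} = \left(\left(\left(3 - \frac{1}{2}\right) + 0\right)^{2}\right)^{2} = \left(\left(\frac{5}{2} + 0\right)^{2}\right)^{2} = \left(\left(\frac{5}{2}\right)^{2}\right)^{2} = \left(\frac{25}{4}\right)^{2} = \frac{625}{16}$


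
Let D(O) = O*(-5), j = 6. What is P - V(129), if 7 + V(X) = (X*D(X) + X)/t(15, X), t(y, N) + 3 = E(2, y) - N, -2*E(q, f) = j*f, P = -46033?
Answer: -2743226/59 ≈ -46495.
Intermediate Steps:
D(O) = -5*O
E(q, f) = -3*f
t(y, N) = -3 - N - 3*y (t(y, N) = -3 + (-3*y - N) = -3 + (-N - 3*y) = -3 - N - 3*y)
V(X) = -7 + (X - 5*X**2)/(-48 - X) (V(X) = -7 + (X*(-5*X) + X)/(-3 - X - 3*15) = -7 + (-5*X**2 + X)/(-3 - X - 45) = -7 + (X - 5*X**2)/(-48 - X))
P - V(129) = -46033 - (-336 - 8*129 + 5*129**2)/(48 + 129) = -46033 - (-336 - 1032 + 5*16641)/177 = -46033 - (-336 - 1032 + 83205)/177 = -46033 - 81837/177 = -46033 - 1*27279/59 = -46033 - 27279/59 = -2743226/59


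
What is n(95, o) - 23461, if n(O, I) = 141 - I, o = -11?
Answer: -23309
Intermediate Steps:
n(95, o) - 23461 = (141 - 1*(-11)) - 23461 = (141 + 11) - 23461 = 152 - 23461 = -23309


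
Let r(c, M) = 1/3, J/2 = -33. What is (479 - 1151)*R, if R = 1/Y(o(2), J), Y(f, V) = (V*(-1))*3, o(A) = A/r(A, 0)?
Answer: -112/33 ≈ -3.3939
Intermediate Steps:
J = -66 (J = 2*(-33) = -66)
r(c, M) = ⅓
o(A) = 3*A (o(A) = A/(⅓) = A*3 = 3*A)
Y(f, V) = -3*V (Y(f, V) = -V*3 = -3*V)
R = 1/198 (R = 1/(-3*(-66)) = 1/198 ≈ 0.0050505)
(479 - 1151)*R = (479 - 1151)*(1/198) = -672*1/198 = -112/33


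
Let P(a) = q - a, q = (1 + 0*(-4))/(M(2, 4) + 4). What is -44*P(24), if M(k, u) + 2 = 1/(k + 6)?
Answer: 17600/17 ≈ 1035.3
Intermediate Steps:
M(k, u) = -2 + 1/(6 + k) (M(k, u) = -2 + 1/(k + 6) = -2 + 1/(6 + k))
q = 8/17 (q = (1 + 0*(-4))/((-11 - 2*2)/(6 + 2) + 4) = (1 + 0)/((-11 - 4)/8 + 4) = 1/((⅛)*(-15) + 4) = 1/(-15/8 + 4) = 1/(17/8) = 1*(8/17) = 8/17 ≈ 0.47059)
P(a) = 8/17 - a
-44*P(24) = -44*(8/17 - 1*24) = -44*(8/17 - 24) = -44*(-400/17) = 17600/17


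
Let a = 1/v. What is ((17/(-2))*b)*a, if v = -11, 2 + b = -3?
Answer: -85/22 ≈ -3.8636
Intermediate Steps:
b = -5 (b = -2 - 3 = -5)
a = -1/11 (a = 1/(-11) = -1/11 ≈ -0.090909)
((17/(-2))*b)*a = ((17/(-2))*(-5))*(-1/11) = ((17*(-½))*(-5))*(-1/11) = -17/2*(-5)*(-1/11) = (85/2)*(-1/11) = -85/22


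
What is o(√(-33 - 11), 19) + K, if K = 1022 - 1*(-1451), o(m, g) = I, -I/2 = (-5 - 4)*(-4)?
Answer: 2401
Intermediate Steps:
I = -72 (I = -2*(-5 - 4)*(-4) = -(-18)*(-4) = -2*36 = -72)
o(m, g) = -72
K = 2473 (K = 1022 + 1451 = 2473)
o(√(-33 - 11), 19) + K = -72 + 2473 = 2401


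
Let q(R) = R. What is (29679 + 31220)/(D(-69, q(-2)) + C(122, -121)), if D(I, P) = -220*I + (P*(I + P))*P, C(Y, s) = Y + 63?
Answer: 60899/15081 ≈ 4.0381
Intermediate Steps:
C(Y, s) = 63 + Y
D(I, P) = -220*I + P²*(I + P)
(29679 + 31220)/(D(-69, q(-2)) + C(122, -121)) = (29679 + 31220)/(((-2)³ - 220*(-69) - 69*(-2)²) + (63 + 122)) = 60899/((-8 + 15180 - 69*4) + 185) = 60899/((-8 + 15180 - 276) + 185) = 60899/(14896 + 185) = 60899/15081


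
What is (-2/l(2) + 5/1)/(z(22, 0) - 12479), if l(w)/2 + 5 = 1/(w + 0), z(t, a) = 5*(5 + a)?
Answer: -47/112086 ≈ -0.00041932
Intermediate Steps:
z(t, a) = 25 + 5*a
l(w) = -10 + 2/w (l(w) = -10 + 2/(w + 0) = -10 + 2/w)
(-2/l(2) + 5/1)/(z(22, 0) - 12479) = (-2/(-10 + 2/2) + 5/1)/((25 + 5*0) - 12479) = (-2/(-10 + 2*(½)) + 5*1)/((25 + 0) - 12479) = (-2/(-10 + 1) + 5)/(25 - 12479) = (-2/(-9) + 5)/(-12454) = -(-2*(-⅑) + 5)/12454 = -(2/9 + 5)/12454 = -1/12454*47/9 = -47/112086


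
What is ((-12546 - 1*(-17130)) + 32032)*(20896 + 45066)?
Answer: 2415264592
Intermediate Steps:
((-12546 - 1*(-17130)) + 32032)*(20896 + 45066) = ((-12546 + 17130) + 32032)*65962 = (4584 + 32032)*65962 = 36616*65962 = 2415264592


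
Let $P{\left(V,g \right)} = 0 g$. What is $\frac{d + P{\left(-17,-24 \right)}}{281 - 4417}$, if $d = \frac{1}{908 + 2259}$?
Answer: $- \frac{1}{13098712} \approx -7.6343 \cdot 10^{-8}$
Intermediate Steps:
$P{\left(V,g \right)} = 0$
$d = \frac{1}{3167} \approx 0.00031576$
$\frac{d + P{\left(-17,-24 \right)}}{281 - 4417} = \frac{\frac{1}{3167} + 0}{281 - 4417} = \frac{1}{3167 \left(-4136\right)} = \frac{1}{3167} \left(- \frac{1}{4136}\right) = - \frac{1}{13098712}$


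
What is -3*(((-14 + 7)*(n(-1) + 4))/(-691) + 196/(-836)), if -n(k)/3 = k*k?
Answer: 97188/144419 ≈ 0.67296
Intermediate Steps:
n(k) = -3*k² (n(k) = -3*k*k = -3*k²)
-3*(((-14 + 7)*(n(-1) + 4))/(-691) + 196/(-836)) = -3*(((-14 + 7)*(-3*(-1)² + 4))/(-691) + 196/(-836)) = -3*(-7*(-3*1 + 4)*(-1/691) + 196*(-1/836)) = -3*(-7*(-3 + 4)*(-1/691) - 49/209) = -3*(-7*1*(-1/691) - 49/209) = -3*(-7*(-1/691) - 49/209) = -3*(7/691 - 49/209) = -3*(-32396/144419) = 97188/144419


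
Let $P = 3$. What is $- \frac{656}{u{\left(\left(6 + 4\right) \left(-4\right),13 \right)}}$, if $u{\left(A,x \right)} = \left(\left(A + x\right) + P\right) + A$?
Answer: $\frac{41}{4} \approx 10.25$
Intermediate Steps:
$u{\left(A,x \right)} = 3 + x + 2 A$ ($u{\left(A,x \right)} = \left(\left(A + x\right) + 3\right) + A = \left(3 + A + x\right) + A = 3 + x + 2 A$)
$- \frac{656}{u{\left(\left(6 + 4\right) \left(-4\right),13 \right)}} = - \frac{656}{3 + 13 + 2 \left(6 + 4\right) \left(-4\right)} = - \frac{656}{3 + 13 + 2 \cdot 10 \left(-4\right)} = - \frac{656}{3 + 13 + 2 \left(-40\right)} = - \frac{656}{3 + 13 - 80} = - \frac{656}{-64} = \left(-656\right) \left(- \frac{1}{64}\right) = \frac{41}{4}$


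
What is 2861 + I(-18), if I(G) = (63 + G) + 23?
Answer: 2929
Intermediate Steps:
I(G) = 86 + G
2861 + I(-18) = 2861 + (86 - 18) = 2861 + 68 = 2929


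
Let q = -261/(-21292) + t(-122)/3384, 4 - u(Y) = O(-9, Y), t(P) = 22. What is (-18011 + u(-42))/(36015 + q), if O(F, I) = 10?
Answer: -40567599693/81092460674 ≈ -0.50026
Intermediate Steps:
u(Y) = -6 (u(Y) = 4 - 1*10 = 4 - 10 = -6)
q = 42239/2251629 (q = -261/(-21292) + 22/3384 = -261*(-1/21292) + 22*(1/3384) = 261/21292 + 11/1692 = 42239/2251629 ≈ 0.018759)
(-18011 + u(-42))/(36015 + q) = (-18011 - 6)/(36015 + 42239/2251629) = -18017/81092460674/2251629 = -18017*2251629/81092460674 = -40567599693/81092460674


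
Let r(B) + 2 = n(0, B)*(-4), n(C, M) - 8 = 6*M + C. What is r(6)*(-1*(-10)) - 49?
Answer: -1829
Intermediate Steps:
n(C, M) = 8 + C + 6*M (n(C, M) = 8 + (6*M + C) = 8 + (C + 6*M) = 8 + C + 6*M)
r(B) = -34 - 24*B (r(B) = -2 + (8 + 0 + 6*B)*(-4) = -2 + (8 + 6*B)*(-4) = -2 + (-32 - 24*B) = -34 - 24*B)
r(6)*(-1*(-10)) - 49 = (-34 - 24*6)*(-1*(-10)) - 49 = (-34 - 144)*10 - 49 = -178*10 - 49 = -1780 - 49 = -1829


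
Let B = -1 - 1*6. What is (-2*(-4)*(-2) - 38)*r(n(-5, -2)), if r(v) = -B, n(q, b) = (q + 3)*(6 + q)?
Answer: -378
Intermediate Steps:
B = -7 (B = -1 - 6 = -7)
n(q, b) = (3 + q)*(6 + q)
r(v) = 7 (r(v) = -1*(-7) = 7)
(-2*(-4)*(-2) - 38)*r(n(-5, -2)) = (-2*(-4)*(-2) - 38)*7 = (8*(-2) - 38)*7 = (-16 - 38)*7 = -54*7 = -378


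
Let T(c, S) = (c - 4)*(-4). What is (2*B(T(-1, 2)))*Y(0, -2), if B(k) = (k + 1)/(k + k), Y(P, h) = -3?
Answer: -63/20 ≈ -3.1500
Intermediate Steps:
T(c, S) = 16 - 4*c (T(c, S) = (-4 + c)*(-4) = 16 - 4*c)
B(k) = (1 + k)/(2*k) (B(k) = (1 + k)/((2*k)) = (1 + k)*(1/(2*k)) = (1 + k)/(2*k))
(2*B(T(-1, 2)))*Y(0, -2) = (2*((1 + (16 - 4*(-1)))/(2*(16 - 4*(-1)))))*(-3) = (2*((1 + (16 + 4))/(2*(16 + 4))))*(-3) = (2*((½)*(1 + 20)/20))*(-3) = (2*((½)*(1/20)*21))*(-3) = (2*(21/40))*(-3) = (21/20)*(-3) = -63/20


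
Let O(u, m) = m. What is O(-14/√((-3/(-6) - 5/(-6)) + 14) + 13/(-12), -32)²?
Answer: 1024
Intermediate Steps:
O(-14/√((-3/(-6) - 5/(-6)) + 14) + 13/(-12), -32)² = (-32)² = 1024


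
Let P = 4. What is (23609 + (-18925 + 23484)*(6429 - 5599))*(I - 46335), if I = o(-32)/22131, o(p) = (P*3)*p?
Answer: -433827203777639/2459 ≈ -1.7642e+11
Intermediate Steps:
o(p) = 12*p (o(p) = (4*3)*p = 12*p)
I = -128/7377 (I = (12*(-32))/22131 = -384*1/22131 = -128/7377 ≈ -0.017351)
(23609 + (-18925 + 23484)*(6429 - 5599))*(I - 46335) = (23609 + (-18925 + 23484)*(6429 - 5599))*(-128/7377 - 46335) = (23609 + 4559*830)*(-341813423/7377) = (23609 + 3783970)*(-341813423/7377) = 3807579*(-341813423/7377) = -433827203777639/2459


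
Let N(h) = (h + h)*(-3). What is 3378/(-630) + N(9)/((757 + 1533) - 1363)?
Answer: -58619/10815 ≈ -5.4202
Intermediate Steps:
N(h) = -6*h (N(h) = (2*h)*(-3) = -6*h)
3378/(-630) + N(9)/((757 + 1533) - 1363) = 3378/(-630) + (-6*9)/((757 + 1533) - 1363) = 3378*(-1/630) - 54/(2290 - 1363) = -563/105 - 54/927 = -563/105 - 54*1/927 = -563/105 - 6/103 = -58619/10815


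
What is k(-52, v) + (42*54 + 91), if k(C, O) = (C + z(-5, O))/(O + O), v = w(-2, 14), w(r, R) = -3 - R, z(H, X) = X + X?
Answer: 40146/17 ≈ 2361.5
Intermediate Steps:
z(H, X) = 2*X
v = -17 (v = -3 - 1*14 = -3 - 14 = -17)
k(C, O) = (C + 2*O)/(2*O) (k(C, O) = (C + 2*O)/(O + O) = (C + 2*O)/((2*O)) = (C + 2*O)*(1/(2*O)) = (C + 2*O)/(2*O))
k(-52, v) + (42*54 + 91) = (-17 + (½)*(-52))/(-17) + (42*54 + 91) = -(-17 - 26)/17 + (2268 + 91) = -1/17*(-43) + 2359 = 43/17 + 2359 = 40146/17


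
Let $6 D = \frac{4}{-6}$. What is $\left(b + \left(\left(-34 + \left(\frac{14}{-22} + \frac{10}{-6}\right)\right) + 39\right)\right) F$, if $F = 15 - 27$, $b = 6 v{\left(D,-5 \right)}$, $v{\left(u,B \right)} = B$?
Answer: $\frac{3604}{11} \approx 327.64$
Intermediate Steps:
$D = - \frac{1}{9}$ ($D = \frac{4 \frac{1}{-6}}{6} = \frac{4 \left(- \frac{1}{6}\right)}{6} = \frac{1}{6} \left(- \frac{2}{3}\right) = - \frac{1}{9} \approx -0.11111$)
$b = -30$ ($b = 6 \left(-5\right) = -30$)
$F = -12$
$\left(b + \left(\left(-34 + \left(\frac{14}{-22} + \frac{10}{-6}\right)\right) + 39\right)\right) F = \left(-30 + \left(\left(-34 + \left(\frac{14}{-22} + \frac{10}{-6}\right)\right) + 39\right)\right) \left(-12\right) = \left(-30 + \left(\left(-34 + \left(14 \left(- \frac{1}{22}\right) + 10 \left(- \frac{1}{6}\right)\right)\right) + 39\right)\right) \left(-12\right) = \left(-30 + \left(\left(-34 - \frac{76}{33}\right) + 39\right)\right) \left(-12\right) = \left(-30 + \left(- \frac{1198}{33} + 39\right)\right) \left(-12\right) = \left(-30 + \frac{89}{33}\right) \left(-12\right) = \left(- \frac{901}{33}\right) \left(-12\right) = \frac{3604}{11}$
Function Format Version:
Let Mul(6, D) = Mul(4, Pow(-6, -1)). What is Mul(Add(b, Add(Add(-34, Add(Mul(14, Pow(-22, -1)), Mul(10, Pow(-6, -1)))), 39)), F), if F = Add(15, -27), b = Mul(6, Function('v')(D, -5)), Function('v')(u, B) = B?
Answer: Rational(3604, 11) ≈ 327.64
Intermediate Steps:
D = Rational(-1, 9) (D = Mul(Rational(1, 6), Mul(4, Pow(-6, -1))) = Mul(Rational(1, 6), Mul(4, Rational(-1, 6))) = Mul(Rational(1, 6), Rational(-2, 3)) = Rational(-1, 9) ≈ -0.11111)
b = -30 (b = Mul(6, -5) = -30)
F = -12
Mul(Add(b, Add(Add(-34, Add(Mul(14, Pow(-22, -1)), Mul(10, Pow(-6, -1)))), 39)), F) = Mul(Add(-30, Add(Add(-34, Add(Mul(14, Pow(-22, -1)), Mul(10, Pow(-6, -1)))), 39)), -12) = Mul(Add(-30, Add(Add(-34, Add(Mul(14, Rational(-1, 22)), Mul(10, Rational(-1, 6)))), 39)), -12) = Mul(Add(-30, Add(Add(-34, Add(Rational(-7, 11), Rational(-5, 3))), 39)), -12) = Mul(Add(-30, Add(Add(-34, Rational(-76, 33)), 39)), -12) = Mul(Add(-30, Add(Rational(-1198, 33), 39)), -12) = Mul(Add(-30, Rational(89, 33)), -12) = Mul(Rational(-901, 33), -12) = Rational(3604, 11)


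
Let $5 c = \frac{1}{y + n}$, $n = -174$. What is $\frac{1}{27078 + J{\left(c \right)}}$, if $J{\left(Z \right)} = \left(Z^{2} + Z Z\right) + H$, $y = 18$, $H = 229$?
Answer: $\frac{304200}{8306789401} \approx 3.6621 \cdot 10^{-5}$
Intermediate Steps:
$c = - \frac{1}{780}$ ($c = \frac{1}{5 \left(18 - 174\right)} = \frac{1}{5 \left(-156\right)} = \frac{1}{5} \left(- \frac{1}{156}\right) = - \frac{1}{780} \approx -0.0012821$)
$J{\left(Z \right)} = 229 + 2 Z^{2}$ ($J{\left(Z \right)} = \left(Z^{2} + Z Z\right) + 229 = \left(Z^{2} + Z^{2}\right) + 229 = 2 Z^{2} + 229 = 229 + 2 Z^{2}$)
$\frac{1}{27078 + J{\left(c \right)}} = \frac{1}{27078 + \left(229 + 2 \left(- \frac{1}{780}\right)^{2}\right)} = \frac{1}{27078 + \left(229 + 2 \cdot \frac{1}{608400}\right)} = \frac{1}{27078 + \left(229 + \frac{1}{304200}\right)} = \frac{1}{27078 + \frac{69661801}{304200}} = \frac{1}{\frac{8306789401}{304200}} = \frac{304200}{8306789401}$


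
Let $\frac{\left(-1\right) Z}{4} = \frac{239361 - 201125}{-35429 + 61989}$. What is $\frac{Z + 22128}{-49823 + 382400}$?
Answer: $\frac{36722921}{552077820} \approx 0.066518$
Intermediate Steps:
$Z = - \frac{9559}{1660}$ ($Z = - 4 \frac{239361 - 201125}{-35429 + 61989} = - 4 \cdot \frac{38236}{26560} = - 4 \cdot 38236 \cdot \frac{1}{26560} = \left(-4\right) \frac{9559}{6640} = - \frac{9559}{1660} \approx -5.7584$)
$\frac{Z + 22128}{-49823 + 382400} = \frac{- \frac{9559}{1660} + 22128}{-49823 + 382400} = \frac{36722921}{1660 \cdot 332577} = \frac{36722921}{1660} \cdot \frac{1}{332577} = \frac{36722921}{552077820}$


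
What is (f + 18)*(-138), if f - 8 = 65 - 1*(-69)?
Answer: -22080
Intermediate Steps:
f = 142 (f = 8 + (65 - 1*(-69)) = 8 + (65 + 69) = 8 + 134 = 142)
(f + 18)*(-138) = (142 + 18)*(-138) = 160*(-138) = -22080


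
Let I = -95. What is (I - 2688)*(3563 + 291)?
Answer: -10725682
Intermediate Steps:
(I - 2688)*(3563 + 291) = (-95 - 2688)*(3563 + 291) = -2783*3854 = -10725682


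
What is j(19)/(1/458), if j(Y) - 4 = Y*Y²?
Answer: 3143254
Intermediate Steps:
j(Y) = 4 + Y³ (j(Y) = 4 + Y*Y² = 4 + Y³)
j(19)/(1/458) = (4 + 19³)/(1/458) = (4 + 6859)/(1/458) = 6863*458 = 3143254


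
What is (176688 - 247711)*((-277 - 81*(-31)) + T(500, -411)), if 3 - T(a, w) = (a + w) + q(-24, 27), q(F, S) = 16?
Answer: -151421036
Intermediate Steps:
T(a, w) = -13 - a - w (T(a, w) = 3 - ((a + w) + 16) = 3 - (16 + a + w) = 3 + (-16 - a - w) = -13 - a - w)
(176688 - 247711)*((-277 - 81*(-31)) + T(500, -411)) = (176688 - 247711)*((-277 - 81*(-31)) + (-13 - 1*500 - 1*(-411))) = -71023*((-277 + 2511) + (-13 - 500 + 411)) = -71023*(2234 - 102) = -71023*2132 = -151421036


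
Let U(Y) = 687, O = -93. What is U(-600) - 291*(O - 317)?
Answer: 119997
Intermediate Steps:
U(-600) - 291*(O - 317) = 687 - 291*(-93 - 317) = 687 - 291*(-410) = 687 + 119310 = 119997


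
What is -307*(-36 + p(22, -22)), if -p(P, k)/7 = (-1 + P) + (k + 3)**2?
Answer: 831970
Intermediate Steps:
p(P, k) = 7 - 7*P - 7*(3 + k)**2 (p(P, k) = -7*((-1 + P) + (k + 3)**2) = -7*((-1 + P) + (3 + k)**2) = -7*(-1 + P + (3 + k)**2) = 7 - 7*P - 7*(3 + k)**2)
-307*(-36 + p(22, -22)) = -307*(-36 + (7 - 7*22 - 7*(3 - 22)**2)) = -307*(-36 + (7 - 154 - 7*(-19)**2)) = -307*(-36 + (7 - 154 - 7*361)) = -307*(-36 + (7 - 154 - 2527)) = -307*(-36 - 2674) = -307*(-2710) = 831970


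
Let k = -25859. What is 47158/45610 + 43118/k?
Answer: -373576629/589714495 ≈ -0.63349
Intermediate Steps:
47158/45610 + 43118/k = 47158/45610 + 43118/(-25859) = 47158*(1/45610) + 43118*(-1/25859) = 23579/22805 - 43118/25859 = -373576629/589714495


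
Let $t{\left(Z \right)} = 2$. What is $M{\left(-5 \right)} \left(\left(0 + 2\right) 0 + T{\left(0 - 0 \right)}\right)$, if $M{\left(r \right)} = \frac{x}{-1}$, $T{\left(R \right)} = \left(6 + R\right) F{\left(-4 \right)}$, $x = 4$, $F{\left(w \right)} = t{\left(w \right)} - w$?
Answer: $-144$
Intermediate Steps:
$F{\left(w \right)} = 2 - w$
$T{\left(R \right)} = 36 + 6 R$ ($T{\left(R \right)} = \left(6 + R\right) \left(2 - -4\right) = \left(6 + R\right) \left(2 + 4\right) = \left(6 + R\right) 6 = 36 + 6 R$)
$M{\left(r \right)} = -4$ ($M{\left(r \right)} = \frac{4}{-1} = 4 \left(-1\right) = -4$)
$M{\left(-5 \right)} \left(\left(0 + 2\right) 0 + T{\left(0 - 0 \right)}\right) = - 4 \left(\left(0 + 2\right) 0 + \left(36 + 6 \left(0 - 0\right)\right)\right) = - 4 \left(2 \cdot 0 + \left(36 + 6 \left(0 + 0\right)\right)\right) = - 4 \left(0 + \left(36 + 6 \cdot 0\right)\right) = - 4 \left(0 + \left(36 + 0\right)\right) = - 4 \left(0 + 36\right) = \left(-4\right) 36 = -144$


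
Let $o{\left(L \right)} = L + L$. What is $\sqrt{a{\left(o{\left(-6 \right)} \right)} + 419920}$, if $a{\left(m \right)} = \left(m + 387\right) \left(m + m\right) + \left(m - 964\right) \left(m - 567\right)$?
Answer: $2 \sqrt{244006} \approx 987.94$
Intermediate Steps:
$o{\left(L \right)} = 2 L$
$a{\left(m \right)} = \left(-964 + m\right) \left(-567 + m\right) + 2 m \left(387 + m\right)$ ($a{\left(m \right)} = \left(387 + m\right) 2 m + \left(-964 + m\right) \left(-567 + m\right) = 2 m \left(387 + m\right) + \left(-964 + m\right) \left(-567 + m\right) = \left(-964 + m\right) \left(-567 + m\right) + 2 m \left(387 + m\right)$)
$\sqrt{a{\left(o{\left(-6 \right)} \right)} + 419920} = \sqrt{\left(546588 - 757 \cdot 2 \left(-6\right) + 3 \left(2 \left(-6\right)\right)^{2}\right) + 419920} = \sqrt{\left(546588 - -9084 + 3 \left(-12\right)^{2}\right) + 419920} = \sqrt{\left(546588 + 9084 + 3 \cdot 144\right) + 419920} = \sqrt{\left(546588 + 9084 + 432\right) + 419920} = \sqrt{556104 + 419920} = \sqrt{976024} = 2 \sqrt{244006}$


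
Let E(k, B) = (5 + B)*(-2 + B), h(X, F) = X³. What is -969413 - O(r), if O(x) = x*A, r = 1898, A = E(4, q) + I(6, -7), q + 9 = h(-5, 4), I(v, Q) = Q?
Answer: -34254639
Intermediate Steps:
q = -134 (q = -9 + (-5)³ = -9 - 125 = -134)
E(k, B) = (-2 + B)*(5 + B)
A = 17537 (A = (-10 + (-134)² + 3*(-134)) - 7 = (-10 + 17956 - 402) - 7 = 17544 - 7 = 17537)
O(x) = 17537*x (O(x) = x*17537 = 17537*x)
-969413 - O(r) = -969413 - 17537*1898 = -969413 - 1*33285226 = -969413 - 33285226 = -34254639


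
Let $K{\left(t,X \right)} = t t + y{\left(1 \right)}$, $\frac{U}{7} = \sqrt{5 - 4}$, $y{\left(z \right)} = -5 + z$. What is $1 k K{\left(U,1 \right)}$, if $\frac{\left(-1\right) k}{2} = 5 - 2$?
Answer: $-270$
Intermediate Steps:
$k = -6$ ($k = - 2 \left(5 - 2\right) = \left(-2\right) 3 = -6$)
$U = 7$ ($U = 7 \sqrt{5 - 4} = 7 \sqrt{1} = 7 \cdot 1 = 7$)
$K{\left(t,X \right)} = -4 + t^{2}$ ($K{\left(t,X \right)} = t t + \left(-5 + 1\right) = t^{2} - 4 = -4 + t^{2}$)
$1 k K{\left(U,1 \right)} = 1 \left(-6\right) \left(-4 + 7^{2}\right) = - 6 \left(-4 + 49\right) = \left(-6\right) 45 = -270$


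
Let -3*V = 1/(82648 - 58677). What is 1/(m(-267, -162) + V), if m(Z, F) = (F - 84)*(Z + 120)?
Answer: 71913/2600517905 ≈ 2.7653e-5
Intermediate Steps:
V = -1/71913 (V = -1/(3*(82648 - 58677)) = -⅓/23971 = -⅓*1/23971 = -1/71913 ≈ -1.3906e-5)
m(Z, F) = (-84 + F)*(120 + Z)
1/(m(-267, -162) + V) = 1/((-10080 - 84*(-267) + 120*(-162) - 162*(-267)) - 1/71913) = 1/((-10080 + 22428 - 19440 + 43254) - 1/71913) = 1/(36162 - 1/71913) = 1/(2600517905/71913) = 71913/2600517905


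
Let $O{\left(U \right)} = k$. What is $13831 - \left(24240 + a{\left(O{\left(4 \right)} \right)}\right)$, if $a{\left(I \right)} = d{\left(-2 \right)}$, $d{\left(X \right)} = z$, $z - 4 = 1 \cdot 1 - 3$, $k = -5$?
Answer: $-10411$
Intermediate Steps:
$O{\left(U \right)} = -5$
$z = 2$ ($z = 4 + \left(1 \cdot 1 - 3\right) = 4 + \left(1 - 3\right) = 4 - 2 = 2$)
$d{\left(X \right)} = 2$
$a{\left(I \right)} = 2$
$13831 - \left(24240 + a{\left(O{\left(4 \right)} \right)}\right) = 13831 - 24242 = -10411$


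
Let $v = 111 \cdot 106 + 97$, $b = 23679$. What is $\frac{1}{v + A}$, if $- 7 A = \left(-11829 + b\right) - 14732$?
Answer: $\frac{7}{85923} \approx 8.1468 \cdot 10^{-5}$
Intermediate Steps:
$v = 11863$ ($v = 11766 + 97 = 11863$)
$A = \frac{2882}{7}$ ($A = - \frac{\left(-11829 + 23679\right) - 14732}{7} = - \frac{11850 - 14732}{7} = \left(- \frac{1}{7}\right) \left(-2882\right) = \frac{2882}{7} \approx 411.71$)
$\frac{1}{v + A} = \frac{1}{11863 + \frac{2882}{7}} = \frac{1}{\frac{85923}{7}} = \frac{7}{85923}$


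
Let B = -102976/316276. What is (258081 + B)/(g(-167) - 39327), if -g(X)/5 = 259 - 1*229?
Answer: -20406180845/3121406913 ≈ -6.5375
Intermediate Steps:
B = -25744/79069 (B = -102976*1/316276 = -25744/79069 ≈ -0.32559)
g(X) = -150 (g(X) = -5*(259 - 1*229) = -5*(259 - 229) = -5*30 = -150)
(258081 + B)/(g(-167) - 39327) = (258081 - 25744/79069)/(-150 - 39327) = (20406180845/79069)/(-39477) = (20406180845/79069)*(-1/39477) = -20406180845/3121406913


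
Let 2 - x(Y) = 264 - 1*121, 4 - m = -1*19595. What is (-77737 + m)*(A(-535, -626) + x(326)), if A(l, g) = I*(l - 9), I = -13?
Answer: -402954478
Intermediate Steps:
m = 19599 (m = 4 - (-1)*19595 = 4 - 1*(-19595) = 4 + 19595 = 19599)
x(Y) = -141 (x(Y) = 2 - (264 - 1*121) = 2 - (264 - 121) = 2 - 1*143 = 2 - 143 = -141)
A(l, g) = 117 - 13*l (A(l, g) = -13*(l - 9) = -13*(-9 + l) = 117 - 13*l)
(-77737 + m)*(A(-535, -626) + x(326)) = (-77737 + 19599)*((117 - 13*(-535)) - 141) = -58138*((117 + 6955) - 141) = -58138*(7072 - 141) = -58138*6931 = -402954478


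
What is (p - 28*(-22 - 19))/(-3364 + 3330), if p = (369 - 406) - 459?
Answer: -326/17 ≈ -19.176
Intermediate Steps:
p = -496 (p = -37 - 459 = -496)
(p - 28*(-22 - 19))/(-3364 + 3330) = (-496 - 28*(-22 - 19))/(-3364 + 3330) = (-496 - 28*(-41))/(-34) = (-496 + 1148)*(-1/34) = 652*(-1/34) = -326/17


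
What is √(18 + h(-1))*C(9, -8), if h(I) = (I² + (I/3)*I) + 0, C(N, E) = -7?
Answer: -7*√174/3 ≈ -30.779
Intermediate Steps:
h(I) = 4*I²/3 (h(I) = (I² + (I*(⅓))*I) + 0 = (I² + (I/3)*I) + 0 = (I² + I²/3) + 0 = 4*I²/3 + 0 = 4*I²/3)
√(18 + h(-1))*C(9, -8) = √(18 + (4/3)*(-1)²)*(-7) = √(18 + (4/3)*1)*(-7) = √(18 + 4/3)*(-7) = √(58/3)*(-7) = (√174/3)*(-7) = -7*√174/3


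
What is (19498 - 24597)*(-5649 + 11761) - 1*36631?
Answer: -31201719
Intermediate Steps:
(19498 - 24597)*(-5649 + 11761) - 1*36631 = -5099*6112 - 36631 = -31165088 - 36631 = -31201719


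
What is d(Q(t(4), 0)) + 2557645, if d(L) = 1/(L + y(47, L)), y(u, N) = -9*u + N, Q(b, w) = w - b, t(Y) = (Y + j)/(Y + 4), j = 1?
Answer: 4340323561/1697 ≈ 2.5576e+6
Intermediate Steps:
t(Y) = (1 + Y)/(4 + Y) (t(Y) = (Y + 1)/(Y + 4) = (1 + Y)/(4 + Y))
y(u, N) = N - 9*u
d(L) = 1/(-423 + 2*L) (d(L) = 1/(L + (L - 9*47)) = 1/(L + (L - 423)) = 1/(L + (-423 + L)) = 1/(-423 + 2*L))
d(Q(t(4), 0)) + 2557645 = 1/(-423 + 2*(0 - (1 + 4)/(4 + 4))) + 2557645 = 1/(-423 + 2*(0 - 5/8)) + 2557645 = 1/(-423 + 2*(-5/8)) + 2557645 = 1/(-423 - 5/4) + 2557645 = 1/(-1697/4) + 2557645 = -4/1697 + 2557645 = 4340323561/1697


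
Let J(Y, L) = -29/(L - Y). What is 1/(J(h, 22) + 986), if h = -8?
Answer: 30/29551 ≈ 0.0010152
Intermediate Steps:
1/(J(h, 22) + 986) = 1/(-29/(22 - 1*(-8)) + 986) = 1/(-29/(22 + 8) + 986) = 1/(-29/30 + 986) = 1/(29551/30) = 30/29551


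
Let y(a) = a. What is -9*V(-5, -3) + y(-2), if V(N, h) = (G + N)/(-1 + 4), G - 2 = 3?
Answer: -2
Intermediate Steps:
G = 5 (G = 2 + 3 = 5)
V(N, h) = 5/3 + N/3 (V(N, h) = (5 + N)/(-1 + 4) = (5 + N)/3 = (5 + N)*(1/3) = 5/3 + N/3)
-9*V(-5, -3) + y(-2) = -9*(5/3 + (1/3)*(-5)) - 2 = -9*(5/3 - 5/3) - 2 = -9*0 - 2 = 0 - 2 = -2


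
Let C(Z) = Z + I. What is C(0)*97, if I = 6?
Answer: 582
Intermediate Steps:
C(Z) = 6 + Z (C(Z) = Z + 6 = 6 + Z)
C(0)*97 = (6 + 0)*97 = 6*97 = 582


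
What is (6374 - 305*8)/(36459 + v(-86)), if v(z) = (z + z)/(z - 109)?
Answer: 767130/7109677 ≈ 0.10790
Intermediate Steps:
v(z) = 2*z/(-109 + z) (v(z) = (2*z)/(-109 + z) = 2*z/(-109 + z))
(6374 - 305*8)/(36459 + v(-86)) = (6374 - 305*8)/(36459 + 2*(-86)/(-109 - 86)) = (6374 - 2440)/(36459 + 2*(-86)/(-195)) = 3934/(36459 + 2*(-86)*(-1/195)) = 3934/(36459 + 172/195) = 3934/(7109677/195) = 3934*(195/7109677) = 767130/7109677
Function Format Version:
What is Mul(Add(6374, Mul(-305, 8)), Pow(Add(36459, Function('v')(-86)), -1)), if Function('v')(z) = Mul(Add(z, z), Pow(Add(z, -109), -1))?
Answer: Rational(767130, 7109677) ≈ 0.10790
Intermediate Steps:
Function('v')(z) = Mul(2, z, Pow(Add(-109, z), -1)) (Function('v')(z) = Mul(Mul(2, z), Pow(Add(-109, z), -1)) = Mul(2, z, Pow(Add(-109, z), -1)))
Mul(Add(6374, Mul(-305, 8)), Pow(Add(36459, Function('v')(-86)), -1)) = Mul(Add(6374, Mul(-305, 8)), Pow(Add(36459, Mul(2, -86, Pow(Add(-109, -86), -1))), -1)) = Mul(Add(6374, -2440), Pow(Add(36459, Mul(2, -86, Pow(-195, -1))), -1)) = Mul(3934, Pow(Add(36459, Mul(2, -86, Rational(-1, 195))), -1)) = Mul(3934, Pow(Add(36459, Rational(172, 195)), -1)) = Mul(3934, Pow(Rational(7109677, 195), -1)) = Mul(3934, Rational(195, 7109677)) = Rational(767130, 7109677)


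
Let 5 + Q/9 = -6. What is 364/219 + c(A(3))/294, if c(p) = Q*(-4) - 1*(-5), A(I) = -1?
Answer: 64945/21462 ≈ 3.0260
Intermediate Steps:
Q = -99 (Q = -45 + 9*(-6) = -45 - 54 = -99)
c(p) = 401 (c(p) = -99*(-4) - 1*(-5) = 396 + 5 = 401)
364/219 + c(A(3))/294 = 364/219 + 401/294 = 64945/21462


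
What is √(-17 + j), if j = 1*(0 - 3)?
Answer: 2*I*√5 ≈ 4.4721*I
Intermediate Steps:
j = -3 (j = 1*(-3) = -3)
√(-17 + j) = √(-17 - 3) = √(-20) = 2*I*√5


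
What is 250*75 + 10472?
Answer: 29222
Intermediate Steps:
250*75 + 10472 = 18750 + 10472 = 29222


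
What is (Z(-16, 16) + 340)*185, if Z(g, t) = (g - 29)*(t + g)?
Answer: 62900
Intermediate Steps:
Z(g, t) = (-29 + g)*(g + t)
(Z(-16, 16) + 340)*185 = (((-16)² - 29*(-16) - 29*16 - 16*16) + 340)*185 = ((256 + 464 - 464 - 256) + 340)*185 = (0 + 340)*185 = 340*185 = 62900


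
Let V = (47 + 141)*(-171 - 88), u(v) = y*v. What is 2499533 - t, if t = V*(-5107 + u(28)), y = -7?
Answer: -255714143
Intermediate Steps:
u(v) = -7*v
V = -48692 (V = 188*(-259) = -48692)
t = 258213676 (t = -48692*(-5107 - 7*28) = -48692*(-5107 - 196) = -48692*(-5303) = 258213676)
2499533 - t = 2499533 - 1*258213676 = 2499533 - 258213676 = -255714143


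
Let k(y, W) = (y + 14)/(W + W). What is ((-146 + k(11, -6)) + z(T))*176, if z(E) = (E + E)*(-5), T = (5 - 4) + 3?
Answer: -99308/3 ≈ -33103.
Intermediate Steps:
k(y, W) = (14 + y)/(2*W) (k(y, W) = (14 + y)/((2*W)) = (14 + y)*(1/(2*W)) = (14 + y)/(2*W))
T = 4 (T = 1 + 3 = 4)
z(E) = -10*E (z(E) = (2*E)*(-5) = -10*E)
((-146 + k(11, -6)) + z(T))*176 = ((-146 + (½)*(14 + 11)/(-6)) - 10*4)*176 = ((-146 + (½)*(-⅙)*25) - 40)*176 = ((-146 - 25/12) - 40)*176 = (-1777/12 - 40)*176 = -2257/12*176 = -99308/3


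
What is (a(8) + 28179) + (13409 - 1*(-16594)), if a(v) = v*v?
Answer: 58246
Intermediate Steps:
a(v) = v**2
(a(8) + 28179) + (13409 - 1*(-16594)) = (8**2 + 28179) + (13409 - 1*(-16594)) = (64 + 28179) + (13409 + 16594) = 28243 + 30003 = 58246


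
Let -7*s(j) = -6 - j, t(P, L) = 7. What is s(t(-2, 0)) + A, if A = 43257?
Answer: 302812/7 ≈ 43259.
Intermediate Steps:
s(j) = 6/7 + j/7 (s(j) = -(-6 - j)/7 = 6/7 + j/7)
s(t(-2, 0)) + A = (6/7 + (⅐)*7) + 43257 = (6/7 + 1) + 43257 = 13/7 + 43257 = 302812/7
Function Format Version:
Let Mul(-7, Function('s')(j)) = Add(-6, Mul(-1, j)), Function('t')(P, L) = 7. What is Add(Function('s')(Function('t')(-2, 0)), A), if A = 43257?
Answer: Rational(302812, 7) ≈ 43259.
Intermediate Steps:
Function('s')(j) = Add(Rational(6, 7), Mul(Rational(1, 7), j)) (Function('s')(j) = Mul(Rational(-1, 7), Add(-6, Mul(-1, j))) = Add(Rational(6, 7), Mul(Rational(1, 7), j)))
Add(Function('s')(Function('t')(-2, 0)), A) = Add(Add(Rational(6, 7), Mul(Rational(1, 7), 7)), 43257) = Add(Add(Rational(6, 7), 1), 43257) = Add(Rational(13, 7), 43257) = Rational(302812, 7)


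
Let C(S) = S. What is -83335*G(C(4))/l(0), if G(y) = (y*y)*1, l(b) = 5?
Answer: -266672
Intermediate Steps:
G(y) = y² (G(y) = y²*1 = y²)
-83335*G(C(4))/l(0) = -83335*4²/5 = -1333360/5 = -83335*16/5 = -266672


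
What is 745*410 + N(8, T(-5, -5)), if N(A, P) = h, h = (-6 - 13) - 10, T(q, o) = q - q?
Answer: 305421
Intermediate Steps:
T(q, o) = 0
h = -29 (h = -19 - 10 = -29)
N(A, P) = -29
745*410 + N(8, T(-5, -5)) = 745*410 - 29 = 305450 - 29 = 305421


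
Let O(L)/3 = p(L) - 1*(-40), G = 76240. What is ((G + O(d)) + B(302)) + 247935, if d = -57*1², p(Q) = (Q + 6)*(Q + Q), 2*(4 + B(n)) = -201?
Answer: 683265/2 ≈ 3.4163e+5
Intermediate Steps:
B(n) = -209/2 (B(n) = -4 + (½)*(-201) = -4 - 201/2 = -209/2)
p(Q) = 2*Q*(6 + Q) (p(Q) = (6 + Q)*(2*Q) = 2*Q*(6 + Q))
d = -57 (d = -57*1 = -57)
O(L) = 120 + 6*L*(6 + L) (O(L) = 3*(2*L*(6 + L) - 1*(-40)) = 3*(2*L*(6 + L) + 40) = 3*(40 + 2*L*(6 + L)) = 120 + 6*L*(6 + L))
((G + O(d)) + B(302)) + 247935 = ((76240 + (120 + 6*(-57)*(6 - 57))) - 209/2) + 247935 = ((76240 + (120 + 6*(-57)*(-51))) - 209/2) + 247935 = ((76240 + (120 + 17442)) - 209/2) + 247935 = ((76240 + 17562) - 209/2) + 247935 = (93802 - 209/2) + 247935 = 187395/2 + 247935 = 683265/2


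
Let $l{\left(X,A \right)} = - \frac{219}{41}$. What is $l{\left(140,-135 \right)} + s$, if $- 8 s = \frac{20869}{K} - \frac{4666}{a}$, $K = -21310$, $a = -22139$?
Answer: $- \frac{811696182109}{154744525520} \approx -5.2454$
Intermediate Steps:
$l{\left(X,A \right)} = - \frac{219}{41}$ ($l{\left(X,A \right)} = \left(-219\right) \frac{1}{41} = - \frac{219}{41}$)
$s = \frac{362586331}{3774256720}$ ($s = - \frac{\frac{20869}{-21310} - \frac{4666}{-22139}}{8} = - \frac{20869 \left(- \frac{1}{21310}\right) - - \frac{4666}{22139}}{8} = - \frac{- \frac{20869}{21310} + \frac{4666}{22139}}{8} = \left(- \frac{1}{8}\right) \left(- \frac{362586331}{471782090}\right) = \frac{362586331}{3774256720} \approx 0.096068$)
$l{\left(140,-135 \right)} + s = - \frac{219}{41} + \frac{362586331}{3774256720} = - \frac{811696182109}{154744525520}$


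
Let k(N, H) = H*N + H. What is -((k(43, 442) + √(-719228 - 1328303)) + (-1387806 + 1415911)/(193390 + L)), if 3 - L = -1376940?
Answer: -30539864289/1570333 - I*√2047531 ≈ -19448.0 - 1430.9*I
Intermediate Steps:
L = 1376943 (L = 3 - 1*(-1376940) = 3 + 1376940 = 1376943)
k(N, H) = H + H*N
-((k(43, 442) + √(-719228 - 1328303)) + (-1387806 + 1415911)/(193390 + L)) = -((442*(1 + 43) + √(-719228 - 1328303)) + (-1387806 + 1415911)/(193390 + 1376943)) = -((442*44 + √(-2047531)) + 28105/1570333) = -((19448 + I*√2047531) + 28105*(1/1570333)) = -((19448 + I*√2047531) + 28105/1570333) = -(30539864289/1570333 + I*√2047531) = -30539864289/1570333 - I*√2047531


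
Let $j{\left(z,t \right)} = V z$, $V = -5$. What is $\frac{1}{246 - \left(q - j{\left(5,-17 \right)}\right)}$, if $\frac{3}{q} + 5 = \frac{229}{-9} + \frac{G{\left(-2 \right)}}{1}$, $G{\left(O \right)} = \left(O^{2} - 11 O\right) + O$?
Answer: $\frac{58}{12845} \approx 0.0045154$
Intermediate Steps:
$G{\left(O \right)} = O^{2} - 10 O$
$j{\left(z,t \right)} = - 5 z$
$q = - \frac{27}{58}$ ($q = \frac{3}{-5 + \left(\frac{229}{-9} + \frac{\left(-2\right) \left(-10 - 2\right)}{1}\right)} = \frac{3}{-5 + \left(229 \left(- \frac{1}{9}\right) + \left(-2\right) \left(-12\right) 1\right)} = \frac{3}{-5 + \left(- \frac{229}{9} + 24 \cdot 1\right)} = \frac{3}{-5 + \left(- \frac{229}{9} + 24\right)} = \frac{3}{-5 - \frac{13}{9}} = \frac{3}{- \frac{58}{9}} = 3 \left(- \frac{9}{58}\right) = - \frac{27}{58} \approx -0.46552$)
$\frac{1}{246 - \left(q - j{\left(5,-17 \right)}\right)} = \frac{1}{246 - \frac{1423}{58}} = \frac{1}{\frac{12845}{58}} = \frac{58}{12845}$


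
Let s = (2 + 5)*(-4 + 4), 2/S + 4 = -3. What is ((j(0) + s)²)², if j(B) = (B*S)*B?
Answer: 0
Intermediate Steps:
S = -2/7 (S = 2/(-4 - 3) = 2/(-7) = 2*(-⅐) = -2/7 ≈ -0.28571)
j(B) = -2*B²/7 (j(B) = (B*(-2/7))*B = (-2*B/7)*B = -2*B²/7)
s = 0 (s = 7*0 = 0)
((j(0) + s)²)² = ((-2/7*0² + 0)²)² = ((-2/7*0 + 0)²)² = ((0 + 0)²)² = (0²)² = 0² = 0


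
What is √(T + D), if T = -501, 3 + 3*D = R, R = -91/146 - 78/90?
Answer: I*√2410024190/2190 ≈ 22.416*I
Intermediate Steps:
R = -3263/2190 (R = -91*1/146 - 78*1/90 = -91/146 - 13/15 = -3263/2190 ≈ -1.4900)
D = -9833/6570 (D = -1 + (⅓)*(-3263/2190) = -1 - 3263/6570 = -9833/6570 ≈ -1.4967)
√(T + D) = √(-501 - 9833/6570) = √(-3301403/6570) = I*√2410024190/2190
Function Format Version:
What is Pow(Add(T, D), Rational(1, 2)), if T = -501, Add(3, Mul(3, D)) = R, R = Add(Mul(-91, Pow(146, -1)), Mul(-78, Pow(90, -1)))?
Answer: Mul(Rational(1, 2190), I, Pow(2410024190, Rational(1, 2))) ≈ Mul(22.416, I)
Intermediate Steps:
R = Rational(-3263, 2190) (R = Add(Mul(-91, Rational(1, 146)), Mul(-78, Rational(1, 90))) = Add(Rational(-91, 146), Rational(-13, 15)) = Rational(-3263, 2190) ≈ -1.4900)
D = Rational(-9833, 6570) (D = Add(-1, Mul(Rational(1, 3), Rational(-3263, 2190))) = Add(-1, Rational(-3263, 6570)) = Rational(-9833, 6570) ≈ -1.4967)
Pow(Add(T, D), Rational(1, 2)) = Pow(Add(-501, Rational(-9833, 6570)), Rational(1, 2)) = Pow(Rational(-3301403, 6570), Rational(1, 2)) = Mul(Rational(1, 2190), I, Pow(2410024190, Rational(1, 2)))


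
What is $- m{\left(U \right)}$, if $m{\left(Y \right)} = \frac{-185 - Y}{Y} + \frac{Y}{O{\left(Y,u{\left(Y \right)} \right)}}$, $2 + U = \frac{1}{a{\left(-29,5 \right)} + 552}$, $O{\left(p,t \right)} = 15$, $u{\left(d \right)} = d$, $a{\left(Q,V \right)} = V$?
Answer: $- \frac{283467697}{3099705} \approx -91.45$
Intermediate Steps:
$U = - \frac{1113}{557}$ ($U = -2 + \frac{1}{5 + 552} = -2 + \frac{1}{557} = - \frac{1113}{557} \approx -1.9982$)
$m{\left(Y \right)} = \frac{Y}{15} + \frac{-185 - Y}{Y}$ ($m{\left(Y \right)} = \frac{-185 - Y}{Y} + \frac{Y}{15} = \frac{Y}{15} + \frac{-185 - Y}{Y}$)
$- m{\left(U \right)} = - (-1 - \frac{185}{- \frac{1113}{557}} + \frac{1}{15} \left(- \frac{1113}{557}\right)) = - (-1 - - \frac{103045}{1113} - \frac{371}{2785}) = - (-1 + \frac{103045}{1113} - \frac{371}{2785}) = \left(-1\right) \frac{283467697}{3099705} = - \frac{283467697}{3099705}$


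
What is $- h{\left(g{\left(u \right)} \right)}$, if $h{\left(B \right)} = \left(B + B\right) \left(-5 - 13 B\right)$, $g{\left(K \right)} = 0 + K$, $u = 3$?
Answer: $264$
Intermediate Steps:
$g{\left(K \right)} = K$
$h{\left(B \right)} = 2 B \left(-5 - 13 B\right)$
$- h{\left(g{\left(u \right)} \right)} = - \left(-2\right) 3 \left(5 + 13 \cdot 3\right) = - \left(-2\right) 3 \left(5 + 39\right) = - \left(-2\right) 3 \cdot 44 = \left(-1\right) \left(-264\right) = 264$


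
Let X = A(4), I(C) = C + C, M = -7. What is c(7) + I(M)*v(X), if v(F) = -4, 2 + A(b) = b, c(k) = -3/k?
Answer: 389/7 ≈ 55.571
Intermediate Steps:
I(C) = 2*C
A(b) = -2 + b
X = 2 (X = -2 + 4 = 2)
c(7) + I(M)*v(X) = -3/7 + (2*(-7))*(-4) = -3*⅐ - 14*(-4) = -3/7 + 56 = 389/7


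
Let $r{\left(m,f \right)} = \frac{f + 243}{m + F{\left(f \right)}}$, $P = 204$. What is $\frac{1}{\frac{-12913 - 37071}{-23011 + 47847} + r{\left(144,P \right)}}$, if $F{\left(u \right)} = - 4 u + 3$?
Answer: $- \frac{1384607}{3711749} \approx -0.37303$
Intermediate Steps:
$F{\left(u \right)} = 3 - 4 u$
$r{\left(m,f \right)} = \frac{243 + f}{3 + m - 4 f}$ ($r{\left(m,f \right)} = \frac{f + 243}{m - \left(-3 + 4 f\right)} = \frac{243 + f}{3 + m - 4 f}$)
$\frac{1}{\frac{-12913 - 37071}{-23011 + 47847} + r{\left(144,P \right)}} = \frac{1}{\frac{-12913 - 37071}{-23011 + 47847} + \frac{243 + 204}{3 + 144 - 816}} = \frac{1}{- \frac{49984}{24836} + \frac{1}{3 + 144 - 816} \cdot 447} = \frac{1}{\left(-49984\right) \frac{1}{24836} + \frac{1}{-669} \cdot 447} = \frac{1}{- \frac{12496}{6209} - \frac{149}{223}} = \frac{1}{- \frac{3711749}{1384607}} = - \frac{1384607}{3711749}$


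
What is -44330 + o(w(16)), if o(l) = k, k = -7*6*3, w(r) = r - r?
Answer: -44456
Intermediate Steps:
w(r) = 0
k = -126 (k = -42*3 = -126)
o(l) = -126
-44330 + o(w(16)) = -44330 - 126 = -44456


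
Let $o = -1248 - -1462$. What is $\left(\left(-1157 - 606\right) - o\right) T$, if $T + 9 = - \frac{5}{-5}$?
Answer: $15816$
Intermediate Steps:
$o = 214$ ($o = -1248 + 1462 = 214$)
$T = -8$ ($T = -9 - \frac{5}{-5} = -9 - -1 = -9 + 1 = -8$)
$\left(\left(-1157 - 606\right) - o\right) T = \left(\left(-1157 - 606\right) - 214\right) \left(-8\right) = \left(-1763 - 214\right) \left(-8\right) = \left(-1977\right) \left(-8\right) = 15816$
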